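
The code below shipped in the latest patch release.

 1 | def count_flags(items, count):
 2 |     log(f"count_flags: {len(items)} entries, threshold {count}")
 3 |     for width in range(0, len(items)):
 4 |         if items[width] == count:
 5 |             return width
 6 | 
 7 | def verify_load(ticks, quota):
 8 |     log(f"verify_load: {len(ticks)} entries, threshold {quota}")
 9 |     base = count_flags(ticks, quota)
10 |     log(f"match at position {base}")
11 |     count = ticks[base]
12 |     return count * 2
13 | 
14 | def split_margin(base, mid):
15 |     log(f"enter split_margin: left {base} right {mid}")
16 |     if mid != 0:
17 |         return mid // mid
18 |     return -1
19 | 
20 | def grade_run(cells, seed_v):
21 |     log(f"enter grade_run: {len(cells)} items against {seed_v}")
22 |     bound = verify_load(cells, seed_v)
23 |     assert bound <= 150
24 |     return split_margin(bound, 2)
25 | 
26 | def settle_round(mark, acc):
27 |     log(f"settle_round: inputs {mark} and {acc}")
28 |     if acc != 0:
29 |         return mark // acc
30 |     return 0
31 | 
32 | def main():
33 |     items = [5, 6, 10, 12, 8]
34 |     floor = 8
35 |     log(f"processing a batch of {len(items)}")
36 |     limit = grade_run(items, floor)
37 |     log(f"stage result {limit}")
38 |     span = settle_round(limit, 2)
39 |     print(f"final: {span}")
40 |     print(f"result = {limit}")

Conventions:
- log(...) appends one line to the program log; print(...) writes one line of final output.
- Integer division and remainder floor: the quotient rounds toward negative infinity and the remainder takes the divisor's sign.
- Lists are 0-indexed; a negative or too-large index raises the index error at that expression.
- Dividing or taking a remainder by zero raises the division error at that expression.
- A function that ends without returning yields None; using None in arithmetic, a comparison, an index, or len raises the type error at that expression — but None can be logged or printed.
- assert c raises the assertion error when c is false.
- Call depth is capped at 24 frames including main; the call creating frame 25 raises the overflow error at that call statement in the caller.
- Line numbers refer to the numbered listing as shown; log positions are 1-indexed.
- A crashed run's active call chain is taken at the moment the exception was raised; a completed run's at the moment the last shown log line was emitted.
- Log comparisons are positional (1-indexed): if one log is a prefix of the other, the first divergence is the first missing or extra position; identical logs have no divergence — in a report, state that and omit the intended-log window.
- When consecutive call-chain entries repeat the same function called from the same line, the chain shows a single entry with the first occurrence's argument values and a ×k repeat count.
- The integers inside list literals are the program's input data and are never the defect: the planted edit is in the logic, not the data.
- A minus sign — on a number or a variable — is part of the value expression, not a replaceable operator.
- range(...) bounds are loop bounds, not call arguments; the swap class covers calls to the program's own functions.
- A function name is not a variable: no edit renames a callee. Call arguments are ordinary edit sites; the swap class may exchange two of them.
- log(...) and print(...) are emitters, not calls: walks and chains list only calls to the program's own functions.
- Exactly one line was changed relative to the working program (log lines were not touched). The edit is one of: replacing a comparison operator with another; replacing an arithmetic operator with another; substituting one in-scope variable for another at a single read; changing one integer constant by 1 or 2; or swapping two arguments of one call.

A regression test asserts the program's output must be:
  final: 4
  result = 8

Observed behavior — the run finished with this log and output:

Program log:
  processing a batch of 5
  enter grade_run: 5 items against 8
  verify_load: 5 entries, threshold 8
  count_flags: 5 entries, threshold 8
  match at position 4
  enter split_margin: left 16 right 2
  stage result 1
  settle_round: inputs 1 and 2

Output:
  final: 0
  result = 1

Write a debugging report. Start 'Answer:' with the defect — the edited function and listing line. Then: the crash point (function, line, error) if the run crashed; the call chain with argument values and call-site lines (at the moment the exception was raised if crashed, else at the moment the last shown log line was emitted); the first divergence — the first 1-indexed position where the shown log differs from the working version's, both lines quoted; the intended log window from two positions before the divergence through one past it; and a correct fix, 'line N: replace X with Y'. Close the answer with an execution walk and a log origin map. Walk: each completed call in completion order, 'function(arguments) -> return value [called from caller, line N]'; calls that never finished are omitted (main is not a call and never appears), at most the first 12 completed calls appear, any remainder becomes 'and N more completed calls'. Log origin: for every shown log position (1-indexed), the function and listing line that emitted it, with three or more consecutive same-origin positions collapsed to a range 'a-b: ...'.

Answer: the defect is in split_margin at line 17.
Key fact: The log first diverges at position 7: the faulty run prints 'stage result 1' where the working version prints 'stage result 8'.
Call chain: main -> settle_round(1, 2) (called at line 38).
First divergence: position 7 — shown 'stage result 1', intended 'stage result 8'.
Intended log window:
  5: match at position 4
  6: enter split_margin: left 16 right 2
  7: stage result 8
  8: settle_round: inputs 8 and 2
Execution walk:
  count_flags([5, 6, 10, 12, 8], 8) -> 4  [called from verify_load, line 9]
  verify_load([5, 6, 10, 12, 8], 8) -> 16  [called from grade_run, line 22]
  split_margin(16, 2) -> 1  [called from grade_run, line 24]
  grade_run([5, 6, 10, 12, 8], 8) -> 1  [called from main, line 36]
  settle_round(1, 2) -> 0  [called from main, line 38]
Log line origins:
  1: logged in main at line 35
  2: logged in grade_run at line 21
  3: logged in verify_load at line 8
  4: logged in count_flags at line 2
  5: logged in verify_load at line 10
  6: logged in split_margin at line 15
  7: logged in main at line 37
  8: logged in settle_round at line 27
A correct fix: line 17: replace `mid // mid` with `base // mid`.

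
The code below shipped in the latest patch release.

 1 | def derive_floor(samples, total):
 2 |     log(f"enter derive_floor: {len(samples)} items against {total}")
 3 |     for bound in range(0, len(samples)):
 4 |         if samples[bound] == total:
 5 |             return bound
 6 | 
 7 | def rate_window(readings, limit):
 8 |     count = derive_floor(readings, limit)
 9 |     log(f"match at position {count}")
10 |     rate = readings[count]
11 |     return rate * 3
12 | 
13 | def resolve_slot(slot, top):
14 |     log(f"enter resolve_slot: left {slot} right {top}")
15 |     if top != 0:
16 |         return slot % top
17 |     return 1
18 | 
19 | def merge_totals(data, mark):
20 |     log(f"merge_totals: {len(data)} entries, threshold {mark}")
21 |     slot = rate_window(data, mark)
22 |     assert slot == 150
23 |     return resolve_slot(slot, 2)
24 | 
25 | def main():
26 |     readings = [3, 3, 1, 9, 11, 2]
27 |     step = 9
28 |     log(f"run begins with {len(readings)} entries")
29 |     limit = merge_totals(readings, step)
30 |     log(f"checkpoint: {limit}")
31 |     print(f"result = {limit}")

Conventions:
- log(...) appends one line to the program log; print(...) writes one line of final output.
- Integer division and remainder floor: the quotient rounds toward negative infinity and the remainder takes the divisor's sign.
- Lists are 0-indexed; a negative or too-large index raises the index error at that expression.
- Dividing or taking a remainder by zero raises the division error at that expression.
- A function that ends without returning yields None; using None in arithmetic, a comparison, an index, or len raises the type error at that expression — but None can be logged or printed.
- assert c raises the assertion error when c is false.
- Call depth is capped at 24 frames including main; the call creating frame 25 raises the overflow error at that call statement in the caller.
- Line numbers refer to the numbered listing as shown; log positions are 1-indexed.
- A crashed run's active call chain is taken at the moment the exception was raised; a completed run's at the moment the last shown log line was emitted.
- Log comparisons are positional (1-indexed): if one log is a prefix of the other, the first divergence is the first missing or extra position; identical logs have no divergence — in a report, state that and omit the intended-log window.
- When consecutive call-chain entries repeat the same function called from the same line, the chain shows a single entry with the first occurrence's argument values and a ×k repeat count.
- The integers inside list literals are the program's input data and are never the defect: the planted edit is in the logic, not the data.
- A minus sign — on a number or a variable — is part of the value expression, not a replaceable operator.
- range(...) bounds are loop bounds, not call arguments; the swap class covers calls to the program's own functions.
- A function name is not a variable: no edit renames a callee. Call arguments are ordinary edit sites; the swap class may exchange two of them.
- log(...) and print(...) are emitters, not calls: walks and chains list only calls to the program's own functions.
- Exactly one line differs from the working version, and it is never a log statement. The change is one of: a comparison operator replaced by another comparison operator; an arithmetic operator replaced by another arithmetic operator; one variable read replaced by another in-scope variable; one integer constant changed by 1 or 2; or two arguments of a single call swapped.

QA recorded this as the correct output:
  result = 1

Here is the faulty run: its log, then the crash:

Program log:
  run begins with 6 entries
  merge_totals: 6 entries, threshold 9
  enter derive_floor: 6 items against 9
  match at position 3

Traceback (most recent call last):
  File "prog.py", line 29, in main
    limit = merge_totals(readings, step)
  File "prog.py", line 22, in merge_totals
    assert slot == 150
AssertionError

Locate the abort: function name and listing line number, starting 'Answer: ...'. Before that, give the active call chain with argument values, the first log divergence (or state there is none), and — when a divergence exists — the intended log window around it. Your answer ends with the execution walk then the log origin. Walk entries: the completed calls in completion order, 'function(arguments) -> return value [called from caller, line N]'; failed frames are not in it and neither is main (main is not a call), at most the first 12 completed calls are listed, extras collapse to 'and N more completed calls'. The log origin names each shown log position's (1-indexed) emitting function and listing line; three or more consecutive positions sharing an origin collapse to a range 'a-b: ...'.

Answer: the error was raised in merge_totals, line 22.
Core observation: A complete run would log 'enter resolve_slot: left 27 right 2' next, but this one stopped at 4 lines.
Call chain: main -> merge_totals([3, 3, 1, 9, 11, 2], 9) (called at line 29).
First divergence: position 5 — after 4 matching lines the faulty run goes silent; intended next line 'enter resolve_slot: left 27 right 2'.
Intended log window:
  3: enter derive_floor: 6 items against 9
  4: match at position 3
  5: enter resolve_slot: left 27 right 2
  6: checkpoint: 1
Execution walk:
  derive_floor([3, 3, 1, 9, 11, 2], 9) -> 3  [called from rate_window, line 8]
  rate_window([3, 3, 1, 9, 11, 2], 9) -> 27  [called from merge_totals, line 21]
Log origins:
  1: logged in main at line 28
  2: logged in merge_totals at line 20
  3: logged in derive_floor at line 2
  4: logged in rate_window at line 9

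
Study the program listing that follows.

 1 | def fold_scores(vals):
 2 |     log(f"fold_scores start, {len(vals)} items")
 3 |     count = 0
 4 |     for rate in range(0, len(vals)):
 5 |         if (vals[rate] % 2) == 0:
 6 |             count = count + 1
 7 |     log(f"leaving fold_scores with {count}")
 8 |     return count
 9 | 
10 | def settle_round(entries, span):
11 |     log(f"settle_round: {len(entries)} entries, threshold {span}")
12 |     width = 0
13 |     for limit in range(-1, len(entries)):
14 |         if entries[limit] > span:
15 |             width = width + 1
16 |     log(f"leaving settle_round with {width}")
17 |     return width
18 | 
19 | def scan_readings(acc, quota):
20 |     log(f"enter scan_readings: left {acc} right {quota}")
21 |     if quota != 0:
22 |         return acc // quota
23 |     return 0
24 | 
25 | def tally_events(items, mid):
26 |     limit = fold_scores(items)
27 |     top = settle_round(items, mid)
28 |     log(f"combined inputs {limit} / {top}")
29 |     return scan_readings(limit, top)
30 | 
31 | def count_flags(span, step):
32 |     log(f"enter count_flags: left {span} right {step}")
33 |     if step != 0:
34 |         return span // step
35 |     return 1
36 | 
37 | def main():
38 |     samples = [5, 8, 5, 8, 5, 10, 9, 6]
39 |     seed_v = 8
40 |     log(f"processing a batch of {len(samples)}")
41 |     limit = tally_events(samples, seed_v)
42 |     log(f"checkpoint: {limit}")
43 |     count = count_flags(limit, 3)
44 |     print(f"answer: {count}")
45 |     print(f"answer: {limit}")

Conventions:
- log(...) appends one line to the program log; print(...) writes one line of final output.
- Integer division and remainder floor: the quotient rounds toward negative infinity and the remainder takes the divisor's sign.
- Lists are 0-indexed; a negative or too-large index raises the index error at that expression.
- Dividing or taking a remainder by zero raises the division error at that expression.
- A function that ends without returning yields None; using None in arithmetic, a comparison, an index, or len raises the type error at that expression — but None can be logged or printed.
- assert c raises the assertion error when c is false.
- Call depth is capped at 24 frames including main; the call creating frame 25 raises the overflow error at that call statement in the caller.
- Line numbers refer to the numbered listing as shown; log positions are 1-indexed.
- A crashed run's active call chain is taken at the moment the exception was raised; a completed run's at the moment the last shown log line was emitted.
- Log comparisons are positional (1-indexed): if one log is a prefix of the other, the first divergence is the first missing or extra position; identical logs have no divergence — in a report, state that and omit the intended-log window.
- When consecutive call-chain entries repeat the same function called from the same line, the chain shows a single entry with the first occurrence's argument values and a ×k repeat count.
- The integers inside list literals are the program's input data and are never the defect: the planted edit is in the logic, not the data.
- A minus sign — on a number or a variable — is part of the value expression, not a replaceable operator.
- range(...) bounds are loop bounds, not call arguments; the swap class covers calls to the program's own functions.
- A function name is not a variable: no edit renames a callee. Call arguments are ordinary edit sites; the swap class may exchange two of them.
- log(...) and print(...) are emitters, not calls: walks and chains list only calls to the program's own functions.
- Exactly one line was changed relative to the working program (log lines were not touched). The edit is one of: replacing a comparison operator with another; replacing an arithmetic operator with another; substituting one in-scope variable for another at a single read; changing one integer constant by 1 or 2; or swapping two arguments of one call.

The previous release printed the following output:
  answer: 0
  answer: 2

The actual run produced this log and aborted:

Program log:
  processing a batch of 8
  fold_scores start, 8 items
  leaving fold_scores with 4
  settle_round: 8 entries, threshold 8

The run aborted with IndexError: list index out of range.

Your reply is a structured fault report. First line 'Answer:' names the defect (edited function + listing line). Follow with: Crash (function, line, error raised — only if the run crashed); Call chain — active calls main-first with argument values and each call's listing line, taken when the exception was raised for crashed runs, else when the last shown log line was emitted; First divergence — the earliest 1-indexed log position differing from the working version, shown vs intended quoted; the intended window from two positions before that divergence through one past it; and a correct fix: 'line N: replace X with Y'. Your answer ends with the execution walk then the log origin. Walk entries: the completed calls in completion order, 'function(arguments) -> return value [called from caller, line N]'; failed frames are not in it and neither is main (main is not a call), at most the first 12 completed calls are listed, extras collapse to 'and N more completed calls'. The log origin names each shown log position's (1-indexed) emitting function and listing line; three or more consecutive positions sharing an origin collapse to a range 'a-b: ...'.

Answer: the defect is in settle_round at line 13.
Key fact: After 4 matching log lines the faulty run goes silent, while the working version continues with 'leaving settle_round with 2'.
Crash: settle_round, line 14, IndexError.
Call chain: main -> tally_events([5, 8, 5, 8, 5, 10, 9, 6], 8) (called at line 41) -> settle_round([5, 8, 5, 8, 5, 10, 9, 6], 8) (called at line 27).
First divergence: position 5; the shown log stops at 4 lines while the working version next logs 'leaving settle_round with 2'.
Intended log window:
  3: leaving fold_scores with 4
  4: settle_round: 8 entries, threshold 8
  5: leaving settle_round with 2
  6: combined inputs 4 / 2
Execution walk:
  fold_scores([5, 8, 5, 8, 5, 10, 9, 6]) -> 4  [called from tally_events, line 26]
Origin of each log line:
  1 — main, line 40
  2 — fold_scores, line 2
  3 — fold_scores, line 7
  4 — settle_round, line 11
A correct fix: line 13: replace `-1` with `0`.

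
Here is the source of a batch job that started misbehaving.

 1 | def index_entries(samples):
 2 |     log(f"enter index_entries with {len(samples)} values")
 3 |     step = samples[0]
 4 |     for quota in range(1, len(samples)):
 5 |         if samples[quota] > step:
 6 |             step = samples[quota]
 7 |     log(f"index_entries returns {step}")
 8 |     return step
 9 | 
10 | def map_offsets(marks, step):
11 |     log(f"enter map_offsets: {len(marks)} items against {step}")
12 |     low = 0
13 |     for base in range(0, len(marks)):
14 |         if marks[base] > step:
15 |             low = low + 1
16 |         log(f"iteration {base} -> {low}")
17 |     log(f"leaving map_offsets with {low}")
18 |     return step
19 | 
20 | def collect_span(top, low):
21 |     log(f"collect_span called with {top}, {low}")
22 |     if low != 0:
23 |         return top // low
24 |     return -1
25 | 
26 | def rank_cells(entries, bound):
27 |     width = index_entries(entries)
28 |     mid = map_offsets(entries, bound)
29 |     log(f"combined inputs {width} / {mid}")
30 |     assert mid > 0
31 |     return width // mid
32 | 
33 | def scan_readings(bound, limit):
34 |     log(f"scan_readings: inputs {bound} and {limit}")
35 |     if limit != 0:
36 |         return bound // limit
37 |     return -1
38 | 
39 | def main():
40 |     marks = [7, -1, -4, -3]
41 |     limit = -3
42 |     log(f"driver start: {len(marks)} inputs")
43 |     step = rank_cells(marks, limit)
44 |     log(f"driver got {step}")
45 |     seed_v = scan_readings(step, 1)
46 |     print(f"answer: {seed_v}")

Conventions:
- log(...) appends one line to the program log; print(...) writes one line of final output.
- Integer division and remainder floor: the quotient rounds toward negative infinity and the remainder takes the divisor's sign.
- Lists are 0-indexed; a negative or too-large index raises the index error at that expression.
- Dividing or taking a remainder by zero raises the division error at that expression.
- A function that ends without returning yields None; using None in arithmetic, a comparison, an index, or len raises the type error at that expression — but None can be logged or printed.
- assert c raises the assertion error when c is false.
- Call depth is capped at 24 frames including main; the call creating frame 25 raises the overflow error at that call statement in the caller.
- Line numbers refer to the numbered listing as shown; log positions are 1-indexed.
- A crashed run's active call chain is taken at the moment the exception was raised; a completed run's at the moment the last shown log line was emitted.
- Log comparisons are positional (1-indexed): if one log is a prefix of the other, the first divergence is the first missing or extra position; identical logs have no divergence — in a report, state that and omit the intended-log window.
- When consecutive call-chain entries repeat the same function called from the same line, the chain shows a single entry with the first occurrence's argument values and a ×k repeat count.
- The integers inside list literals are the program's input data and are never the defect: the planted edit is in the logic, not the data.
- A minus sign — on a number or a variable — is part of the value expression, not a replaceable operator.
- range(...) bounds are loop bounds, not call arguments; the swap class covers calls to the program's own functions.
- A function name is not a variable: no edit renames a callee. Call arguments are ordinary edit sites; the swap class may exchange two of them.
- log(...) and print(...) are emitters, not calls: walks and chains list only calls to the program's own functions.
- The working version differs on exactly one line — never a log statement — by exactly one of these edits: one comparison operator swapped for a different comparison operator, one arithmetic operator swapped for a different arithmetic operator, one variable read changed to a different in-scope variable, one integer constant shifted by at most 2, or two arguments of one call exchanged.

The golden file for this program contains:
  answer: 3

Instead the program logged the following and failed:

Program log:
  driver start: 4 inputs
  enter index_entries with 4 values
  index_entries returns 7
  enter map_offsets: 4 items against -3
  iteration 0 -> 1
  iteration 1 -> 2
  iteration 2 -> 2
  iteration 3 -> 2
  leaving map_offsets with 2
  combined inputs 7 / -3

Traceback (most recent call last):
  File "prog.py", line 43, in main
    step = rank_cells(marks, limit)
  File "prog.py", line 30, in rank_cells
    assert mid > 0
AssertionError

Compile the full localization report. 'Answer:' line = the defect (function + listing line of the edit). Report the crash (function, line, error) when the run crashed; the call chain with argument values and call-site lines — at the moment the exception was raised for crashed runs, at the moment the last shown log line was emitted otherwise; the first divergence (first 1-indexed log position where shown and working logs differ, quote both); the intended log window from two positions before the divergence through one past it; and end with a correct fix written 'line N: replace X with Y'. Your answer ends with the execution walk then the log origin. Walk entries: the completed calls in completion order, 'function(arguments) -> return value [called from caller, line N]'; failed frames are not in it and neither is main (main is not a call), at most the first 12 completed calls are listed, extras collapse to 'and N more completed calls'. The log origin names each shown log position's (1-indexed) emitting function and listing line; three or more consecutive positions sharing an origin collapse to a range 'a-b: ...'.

Answer: the defect is in map_offsets at line 18.
The tell: Log line 10 is where behavior first shows: 'combined inputs 7 / -3' appears instead of 'combined inputs 7 / 2'.
Crash: rank_cells, line 30, AssertionError.
Call chain: main -> rank_cells([7, -1, -4, -3], -3) (called at line 43).
First divergence: position 10 — the shown line 'combined inputs 7 / -3' should read 'combined inputs 7 / 2'.
Intended log window:
  8: iteration 3 -> 2
  9: leaving map_offsets with 2
  10: combined inputs 7 / 2
  11: driver got 3
Execution walk:
  index_entries([7, -1, -4, -3]) -> 7  [called from rank_cells, line 27]
  map_offsets([7, -1, -4, -3], -3) -> -3  [called from rank_cells, line 28]
Origin of each log line:
  1: from main, line 42
  2: from index_entries, line 2
  3: from index_entries, line 7
  4: from map_offsets, line 11
  5-8: from map_offsets, line 16
  9: from map_offsets, line 17
  10: from rank_cells, line 29
A correct fix: line 18: replace `step` with `low`.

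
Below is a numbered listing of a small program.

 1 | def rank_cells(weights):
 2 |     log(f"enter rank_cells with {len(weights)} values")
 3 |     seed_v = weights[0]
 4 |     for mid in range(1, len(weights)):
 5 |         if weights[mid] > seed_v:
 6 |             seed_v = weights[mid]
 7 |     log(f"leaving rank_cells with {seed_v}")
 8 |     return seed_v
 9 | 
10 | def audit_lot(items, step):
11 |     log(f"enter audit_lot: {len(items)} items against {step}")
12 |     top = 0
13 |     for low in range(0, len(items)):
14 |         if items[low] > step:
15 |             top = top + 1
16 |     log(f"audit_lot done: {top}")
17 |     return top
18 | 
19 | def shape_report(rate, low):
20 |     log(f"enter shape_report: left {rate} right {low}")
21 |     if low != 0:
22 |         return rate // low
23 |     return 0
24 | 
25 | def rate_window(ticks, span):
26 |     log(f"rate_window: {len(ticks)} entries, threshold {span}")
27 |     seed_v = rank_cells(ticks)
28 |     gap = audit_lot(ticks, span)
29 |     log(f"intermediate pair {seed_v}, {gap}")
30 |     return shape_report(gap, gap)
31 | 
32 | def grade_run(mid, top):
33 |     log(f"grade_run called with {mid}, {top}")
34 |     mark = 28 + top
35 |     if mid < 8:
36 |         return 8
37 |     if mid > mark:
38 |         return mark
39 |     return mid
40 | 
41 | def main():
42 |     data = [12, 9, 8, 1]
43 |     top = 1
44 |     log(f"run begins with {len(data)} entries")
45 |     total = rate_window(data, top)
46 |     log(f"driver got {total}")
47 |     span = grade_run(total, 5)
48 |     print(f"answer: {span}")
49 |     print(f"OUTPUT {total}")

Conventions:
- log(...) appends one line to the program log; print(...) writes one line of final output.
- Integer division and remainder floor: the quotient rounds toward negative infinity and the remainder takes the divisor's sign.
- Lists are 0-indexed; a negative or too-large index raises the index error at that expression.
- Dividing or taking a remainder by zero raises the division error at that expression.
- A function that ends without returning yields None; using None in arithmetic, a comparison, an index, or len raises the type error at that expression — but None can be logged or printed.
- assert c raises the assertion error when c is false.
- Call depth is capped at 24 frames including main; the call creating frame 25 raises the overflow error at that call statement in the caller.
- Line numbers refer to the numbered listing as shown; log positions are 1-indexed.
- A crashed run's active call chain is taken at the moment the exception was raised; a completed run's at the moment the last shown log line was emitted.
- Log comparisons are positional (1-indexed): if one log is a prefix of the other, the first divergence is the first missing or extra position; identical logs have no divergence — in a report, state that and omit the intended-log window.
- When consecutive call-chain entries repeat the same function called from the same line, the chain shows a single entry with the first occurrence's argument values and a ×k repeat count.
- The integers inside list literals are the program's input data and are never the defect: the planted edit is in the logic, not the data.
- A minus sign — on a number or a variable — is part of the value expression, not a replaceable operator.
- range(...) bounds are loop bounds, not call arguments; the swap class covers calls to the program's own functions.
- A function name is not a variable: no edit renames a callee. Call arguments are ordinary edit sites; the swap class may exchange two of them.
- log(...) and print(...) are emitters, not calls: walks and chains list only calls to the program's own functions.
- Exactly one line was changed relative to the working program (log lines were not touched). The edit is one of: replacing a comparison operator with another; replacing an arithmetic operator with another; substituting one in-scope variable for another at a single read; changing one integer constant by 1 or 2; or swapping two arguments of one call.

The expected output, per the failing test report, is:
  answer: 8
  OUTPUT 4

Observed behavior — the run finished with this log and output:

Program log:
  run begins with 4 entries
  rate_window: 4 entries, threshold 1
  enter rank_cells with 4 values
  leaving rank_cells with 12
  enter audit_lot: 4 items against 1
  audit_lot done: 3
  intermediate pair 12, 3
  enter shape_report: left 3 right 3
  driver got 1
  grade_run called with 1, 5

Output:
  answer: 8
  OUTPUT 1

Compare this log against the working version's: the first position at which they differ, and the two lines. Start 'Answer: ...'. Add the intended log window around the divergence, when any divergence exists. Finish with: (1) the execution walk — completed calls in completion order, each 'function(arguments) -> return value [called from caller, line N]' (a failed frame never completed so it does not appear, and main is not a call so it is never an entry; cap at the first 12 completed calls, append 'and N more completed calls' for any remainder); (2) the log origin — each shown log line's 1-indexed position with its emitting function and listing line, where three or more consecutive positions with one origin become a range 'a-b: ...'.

Answer: at position 8 the run shows 'enter shape_report: left 3 right 3' where the working version logs 'enter shape_report: left 12 right 3'.
Intended log window:
  6: audit_lot done: 3
  7: intermediate pair 12, 3
  8: enter shape_report: left 12 right 3
  9: driver got 4
Execution walk:
  rank_cells([12, 9, 8, 1]) -> 12  [called from rate_window, line 27]
  audit_lot([12, 9, 8, 1], 1) -> 3  [called from rate_window, line 28]
  shape_report(3, 3) -> 1  [called from rate_window, line 30]
  rate_window([12, 9, 8, 1], 1) -> 1  [called from main, line 45]
  grade_run(1, 5) -> 8  [called from main, line 47]
Log origins:
  1: emitted by main (line 44)
  2: emitted by rate_window (line 26)
  3: emitted by rank_cells (line 2)
  4: emitted by rank_cells (line 7)
  5: emitted by audit_lot (line 11)
  6: emitted by audit_lot (line 16)
  7: emitted by rate_window (line 29)
  8: emitted by shape_report (line 20)
  9: emitted by main (line 46)
  10: emitted by grade_run (line 33)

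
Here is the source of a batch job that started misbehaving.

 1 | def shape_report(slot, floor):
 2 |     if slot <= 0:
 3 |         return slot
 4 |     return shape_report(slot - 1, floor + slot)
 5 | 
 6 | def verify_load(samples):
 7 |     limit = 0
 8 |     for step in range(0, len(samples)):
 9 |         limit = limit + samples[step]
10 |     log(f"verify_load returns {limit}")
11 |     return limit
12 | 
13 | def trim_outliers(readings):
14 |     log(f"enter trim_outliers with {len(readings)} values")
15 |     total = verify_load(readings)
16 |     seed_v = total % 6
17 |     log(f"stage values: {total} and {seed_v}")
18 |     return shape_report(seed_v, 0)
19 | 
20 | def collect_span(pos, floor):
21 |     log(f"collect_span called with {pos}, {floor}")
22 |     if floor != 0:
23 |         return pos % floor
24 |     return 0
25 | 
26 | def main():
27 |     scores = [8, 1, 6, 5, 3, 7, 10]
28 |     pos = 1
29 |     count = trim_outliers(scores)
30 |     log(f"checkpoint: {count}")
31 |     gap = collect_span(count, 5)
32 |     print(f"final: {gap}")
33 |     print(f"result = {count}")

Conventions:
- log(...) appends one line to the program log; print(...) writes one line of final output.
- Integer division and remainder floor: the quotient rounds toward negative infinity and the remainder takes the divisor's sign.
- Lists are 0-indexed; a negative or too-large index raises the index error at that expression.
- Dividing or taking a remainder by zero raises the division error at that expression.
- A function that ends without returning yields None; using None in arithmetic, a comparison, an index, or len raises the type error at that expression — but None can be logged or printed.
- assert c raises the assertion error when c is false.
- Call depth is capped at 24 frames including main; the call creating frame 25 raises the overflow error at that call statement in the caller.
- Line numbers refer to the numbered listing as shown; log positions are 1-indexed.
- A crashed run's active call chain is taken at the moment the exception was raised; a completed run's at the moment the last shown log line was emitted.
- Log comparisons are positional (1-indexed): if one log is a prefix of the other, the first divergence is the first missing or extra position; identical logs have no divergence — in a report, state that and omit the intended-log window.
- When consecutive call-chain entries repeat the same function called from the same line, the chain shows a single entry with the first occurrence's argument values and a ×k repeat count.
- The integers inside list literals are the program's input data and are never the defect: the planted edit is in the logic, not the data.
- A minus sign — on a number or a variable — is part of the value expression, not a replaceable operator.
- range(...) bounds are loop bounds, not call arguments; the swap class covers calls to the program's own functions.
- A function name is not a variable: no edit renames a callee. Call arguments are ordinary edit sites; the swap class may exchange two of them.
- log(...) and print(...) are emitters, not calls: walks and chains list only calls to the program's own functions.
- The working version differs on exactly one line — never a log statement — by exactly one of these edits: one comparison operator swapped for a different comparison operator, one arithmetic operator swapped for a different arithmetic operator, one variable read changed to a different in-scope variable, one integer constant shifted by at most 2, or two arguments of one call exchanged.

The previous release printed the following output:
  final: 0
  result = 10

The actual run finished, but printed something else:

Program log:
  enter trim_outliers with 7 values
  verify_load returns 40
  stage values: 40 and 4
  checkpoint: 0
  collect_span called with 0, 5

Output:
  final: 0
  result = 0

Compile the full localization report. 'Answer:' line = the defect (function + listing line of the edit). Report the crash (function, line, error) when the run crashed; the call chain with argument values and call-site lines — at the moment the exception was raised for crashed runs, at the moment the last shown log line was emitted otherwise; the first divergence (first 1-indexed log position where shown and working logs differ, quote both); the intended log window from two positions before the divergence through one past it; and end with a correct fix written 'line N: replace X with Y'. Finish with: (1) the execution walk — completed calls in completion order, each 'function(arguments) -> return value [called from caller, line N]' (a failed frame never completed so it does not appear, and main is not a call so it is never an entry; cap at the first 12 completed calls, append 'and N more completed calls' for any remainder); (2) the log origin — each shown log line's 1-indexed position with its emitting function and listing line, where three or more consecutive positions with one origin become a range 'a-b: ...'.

Answer: the defect is in shape_report at line 3.
The tell: The earliest visible damage is log position 4 — 'checkpoint: 0' rather than the intended 'checkpoint: 10'.
Call chain: main -> collect_span(0, 5) (called at line 31).
First divergence: position 4 — shown 'checkpoint: 0', intended 'checkpoint: 10'.
Intended log window:
  2: verify_load returns 40
  3: stage values: 40 and 4
  4: checkpoint: 10
  5: collect_span called with 10, 5
Execution walk:
  verify_load([8, 1, 6, 5, 3, 7, 10]) -> 40  [called from trim_outliers, line 15]
  shape_report(0, 10) -> 0  [called from shape_report, line 4]
  shape_report(1, 9) -> 0  [called from shape_report, line 4]
  shape_report(2, 7) -> 0  [called from shape_report, line 4]
  shape_report(3, 4) -> 0  [called from shape_report, line 4]
  shape_report(4, 0) -> 0  [called from trim_outliers, line 18]
  trim_outliers([8, 1, 6, 5, 3, 7, 10]) -> 0  [called from main, line 29]
  collect_span(0, 5) -> 0  [called from main, line 31]
Log origin:
  1: logged in trim_outliers at line 14
  2: logged in verify_load at line 10
  3: logged in trim_outliers at line 17
  4: logged in main at line 30
  5: logged in collect_span at line 21
A correct fix: line 3: replace `slot` with `floor`.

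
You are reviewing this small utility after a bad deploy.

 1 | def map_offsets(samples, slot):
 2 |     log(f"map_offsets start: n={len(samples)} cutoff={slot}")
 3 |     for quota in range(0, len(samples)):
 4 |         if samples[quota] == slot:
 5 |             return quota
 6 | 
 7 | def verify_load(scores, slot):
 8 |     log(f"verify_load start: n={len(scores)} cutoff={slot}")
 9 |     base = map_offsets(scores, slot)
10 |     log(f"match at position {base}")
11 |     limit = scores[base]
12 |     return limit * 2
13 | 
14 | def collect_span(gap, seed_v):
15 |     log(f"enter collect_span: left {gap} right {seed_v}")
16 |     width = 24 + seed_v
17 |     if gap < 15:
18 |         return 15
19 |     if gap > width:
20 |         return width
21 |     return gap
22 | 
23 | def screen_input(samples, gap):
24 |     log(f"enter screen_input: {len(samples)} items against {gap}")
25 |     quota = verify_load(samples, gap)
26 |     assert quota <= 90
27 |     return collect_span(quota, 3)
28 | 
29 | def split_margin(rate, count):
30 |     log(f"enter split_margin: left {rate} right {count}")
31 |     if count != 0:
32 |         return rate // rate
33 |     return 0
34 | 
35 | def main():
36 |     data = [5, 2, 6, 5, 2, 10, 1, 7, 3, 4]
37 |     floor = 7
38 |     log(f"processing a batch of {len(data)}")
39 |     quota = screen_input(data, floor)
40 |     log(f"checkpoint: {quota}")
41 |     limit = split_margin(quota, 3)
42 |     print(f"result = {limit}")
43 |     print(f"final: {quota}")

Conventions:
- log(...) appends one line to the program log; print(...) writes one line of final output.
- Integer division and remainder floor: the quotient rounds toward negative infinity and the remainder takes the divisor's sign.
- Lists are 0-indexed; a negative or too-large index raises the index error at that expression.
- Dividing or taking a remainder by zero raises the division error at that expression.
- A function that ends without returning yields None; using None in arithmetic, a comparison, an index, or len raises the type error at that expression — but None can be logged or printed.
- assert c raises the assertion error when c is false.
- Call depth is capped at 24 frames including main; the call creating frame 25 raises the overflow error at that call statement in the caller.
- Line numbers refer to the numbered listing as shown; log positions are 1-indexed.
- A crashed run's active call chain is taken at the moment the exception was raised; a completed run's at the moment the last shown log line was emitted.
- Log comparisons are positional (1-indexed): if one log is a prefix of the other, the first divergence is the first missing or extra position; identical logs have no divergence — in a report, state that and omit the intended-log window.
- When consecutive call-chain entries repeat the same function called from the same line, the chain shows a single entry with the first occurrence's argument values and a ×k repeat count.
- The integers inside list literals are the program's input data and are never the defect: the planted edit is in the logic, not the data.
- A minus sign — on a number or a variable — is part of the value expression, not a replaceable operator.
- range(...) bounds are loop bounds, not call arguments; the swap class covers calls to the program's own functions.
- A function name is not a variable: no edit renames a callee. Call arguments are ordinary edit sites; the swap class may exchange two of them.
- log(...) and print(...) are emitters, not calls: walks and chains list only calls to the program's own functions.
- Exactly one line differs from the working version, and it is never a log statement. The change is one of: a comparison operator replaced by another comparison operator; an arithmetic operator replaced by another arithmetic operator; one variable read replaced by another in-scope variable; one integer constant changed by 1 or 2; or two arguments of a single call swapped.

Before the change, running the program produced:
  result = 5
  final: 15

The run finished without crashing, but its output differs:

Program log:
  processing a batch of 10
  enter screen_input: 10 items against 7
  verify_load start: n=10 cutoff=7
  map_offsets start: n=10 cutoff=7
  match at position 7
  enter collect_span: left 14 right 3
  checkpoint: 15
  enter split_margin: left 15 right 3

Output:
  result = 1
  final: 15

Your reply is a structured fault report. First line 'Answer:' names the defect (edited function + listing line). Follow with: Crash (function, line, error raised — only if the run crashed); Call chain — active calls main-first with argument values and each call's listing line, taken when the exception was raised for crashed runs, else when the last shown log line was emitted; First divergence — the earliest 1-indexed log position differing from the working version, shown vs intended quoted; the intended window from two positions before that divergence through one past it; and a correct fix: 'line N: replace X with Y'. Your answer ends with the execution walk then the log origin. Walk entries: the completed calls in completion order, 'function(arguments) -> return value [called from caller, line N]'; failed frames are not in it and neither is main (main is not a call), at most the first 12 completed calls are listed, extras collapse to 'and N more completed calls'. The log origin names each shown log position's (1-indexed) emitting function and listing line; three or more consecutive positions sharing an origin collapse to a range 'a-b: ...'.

Answer: the defect is in split_margin at line 32.
Key fact: The two runs log identically and part ways only at the printed values.
Call chain: main -> split_margin(15, 3) (called at line 41).
First divergence: none (the log streams are identical).
Execution walk:
  map_offsets([5, 2, 6, 5, 2, 10, 1, 7, 3, 4], 7) -> 7  [called from verify_load, line 9]
  verify_load([5, 2, 6, 5, 2, 10, 1, 7, 3, 4], 7) -> 14  [called from screen_input, line 25]
  collect_span(14, 3) -> 15  [called from screen_input, line 27]
  screen_input([5, 2, 6, 5, 2, 10, 1, 7, 3, 4], 7) -> 15  [called from main, line 39]
  split_margin(15, 3) -> 1  [called from main, line 41]
Origin of each log line:
  1: logged in main at line 38
  2: logged in screen_input at line 24
  3: logged in verify_load at line 8
  4: logged in map_offsets at line 2
  5: logged in verify_load at line 10
  6: logged in collect_span at line 15
  7: logged in main at line 40
  8: logged in split_margin at line 30
A correct fix: line 32: replace `rate // rate` with `rate // count`.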